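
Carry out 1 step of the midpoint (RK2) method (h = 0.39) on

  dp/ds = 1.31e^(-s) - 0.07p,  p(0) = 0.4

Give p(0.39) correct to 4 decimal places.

0.8026

Midpoint: k1 = f(s_n, p_n); k2 = f(s_n + h/2, p_n + (h/2)·k1); p_{n+1} = p_n + h·k2.
s=0.000000, p=0.400000:
  k1 = f(0.000000, 0.400000) = 1.282000
  k2 = f(0.195000, 0.649990) = 1.032414
  p ← 0.400000 + 0.39·1.032414 = 0.802641
p(0.39) ≈ 0.8026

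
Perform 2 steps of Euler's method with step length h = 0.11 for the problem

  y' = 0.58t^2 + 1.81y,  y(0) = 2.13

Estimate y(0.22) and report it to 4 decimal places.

Euler: y_{n+1} = y_n + h·f(t_n, y_n).
t=0.000000, y=2.130000: f=3.855300 → y ← 2.130000 + 0.11·3.855300 = 2.554083
t=0.110000, y=2.554083: f=4.629908 → y ← 2.554083 + 0.11·4.629908 = 3.063373
y(0.22) ≈ 3.0634

3.0634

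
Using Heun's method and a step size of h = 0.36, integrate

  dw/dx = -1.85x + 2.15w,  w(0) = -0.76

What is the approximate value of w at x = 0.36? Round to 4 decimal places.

-1.6958

Heun: k1 = f(x_n, w_n); k2 = f(x_n + h, w_n + h·k1); w_{n+1} = w_n + (h/2)·(k1 + k2).
x=0.000000, w=-0.760000:
  k1 = f(0.000000, -0.760000) = -1.634000
  k2 = f(0.360000, -1.348240) = -3.564716
  w ← -0.760000 + (0.36/2)·(-1.634000 + (-3.564716)) = -1.695769
w(0.36) ≈ -1.6958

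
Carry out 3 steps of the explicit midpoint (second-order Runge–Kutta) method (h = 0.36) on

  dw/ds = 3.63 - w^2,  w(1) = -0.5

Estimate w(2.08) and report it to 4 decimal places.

1.6909

Midpoint: k1 = f(s_n, w_n); k2 = f(s_n + h/2, w_n + (h/2)·k1); w_{n+1} = w_n + h·k2.
s=1.000000, w=-0.500000:
  k1 = f(1.000000, -0.500000) = 3.380000
  k2 = f(1.180000, 0.108400) = 3.618249
  w ← -0.500000 + 0.36·3.618249 = 0.802570
s=1.360000, w=0.802570:
  k1 = f(1.360000, 0.802570) = 2.985882
  k2 = f(1.540000, 1.340029) = 1.834324
  w ← 0.802570 + 0.36·1.834324 = 1.462926
s=1.720000, w=1.462926:
  k1 = f(1.720000, 1.462926) = 1.489847
  k2 = f(1.900000, 1.731099) = 0.633297
  w ← 1.462926 + 0.36·0.633297 = 1.690913
w(2.08) ≈ 1.6909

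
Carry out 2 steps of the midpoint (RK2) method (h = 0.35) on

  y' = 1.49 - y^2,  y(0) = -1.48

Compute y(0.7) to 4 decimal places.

Midpoint: k1 = f(t_n, y_n); k2 = f(t_n + h/2, y_n + (h/2)·k1); y_{n+1} = y_n + h·k2.
t=0.000000, y=-1.480000:
  k1 = f(0.000000, -1.480000) = -0.700400
  k2 = f(0.175000, -1.602570) = -1.078231
  y ← -1.480000 + 0.35·(-1.078231) = -1.857381
t=0.350000, y=-1.857381:
  k1 = f(0.350000, -1.857381) = -1.959863
  k2 = f(0.525000, -2.200357) = -3.351570
  y ← -1.857381 + 0.35·(-3.351570) = -3.030430
y(0.7) ≈ -3.0304

-3.0304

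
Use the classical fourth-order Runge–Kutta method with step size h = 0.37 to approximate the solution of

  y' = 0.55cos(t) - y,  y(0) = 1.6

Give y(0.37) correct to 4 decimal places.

1.2711

RK4: k1 = f(t_n, y_n); k2 = f(t_n + h/2, y_n + (h/2)·k1); k3 = f(t_n + h/2, y_n + (h/2)·k2); k4 = f(t_n + h, y_n + h·k3); y_{n+1} = y_n + (h/6)·(k1 + 2k2 + 2k3 + k4).
t=0.000000, y=1.600000:
  k1 = f(0.000000, 1.600000) = -1.050000
  k2 = f(0.185000, 1.405750) = -0.865135
  k3 = f(0.185000, 1.439950) = -0.899335
  k4 = f(0.370000, 1.267246) = -0.754466
  y ← 1.600000 + (0.37/6)·(k1 + 2k2 + 2k3 + k4) = 1.271107
y(0.37) ≈ 1.2711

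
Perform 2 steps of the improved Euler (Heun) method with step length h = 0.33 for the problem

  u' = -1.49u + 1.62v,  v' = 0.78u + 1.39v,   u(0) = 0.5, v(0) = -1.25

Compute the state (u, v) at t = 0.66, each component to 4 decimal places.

-1.2216, -3.2035

Heun on (u,v): k1 = f(t_n, state_n); k2 = f(t_n + h, state_n + h·k1); state_{n+1} = state_n + (h/2)·(k1 + k2).
0.000000: (0.500000, -1.250000)
  k1 = (-2.770000, -1.347500)
  predictor → (-0.414100, -1.694675)
  k2 = (-2.128364, -2.678596)
  → (-0.308230, -1.914306)
0.330000: (-0.308230, -1.914306)
  k1 = (-2.641913, -2.901305)
  predictor → (-1.180061, -2.871736)
  k2 = (-2.893922, -4.912161)
  → (-1.221643, -3.203528)
(u(0.66), v(0.66)) ≈ (-1.2216, -3.2035)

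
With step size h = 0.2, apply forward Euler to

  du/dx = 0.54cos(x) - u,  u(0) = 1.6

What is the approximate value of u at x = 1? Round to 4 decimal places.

Euler: u_{n+1} = u_n + h·f(x_n, u_n).
x=0.000000, u=1.600000: f=-1.060000 → u ← 1.600000 + 0.2·(-1.060000) = 1.388000
x=0.200000, u=1.388000: f=-0.858764 → u ← 1.388000 + 0.2·(-0.858764) = 1.216247
x=0.400000, u=1.216247: f=-0.718874 → u ← 1.216247 + 0.2·(-0.718874) = 1.072472
x=0.600000, u=1.072472: f=-0.626791 → u ← 1.072472 + 0.2·(-0.626791) = 0.947114
x=0.800000, u=0.947114: f=-0.570892 → u ← 0.947114 + 0.2·(-0.570892) = 0.832936
u(1) ≈ 0.8329

0.8329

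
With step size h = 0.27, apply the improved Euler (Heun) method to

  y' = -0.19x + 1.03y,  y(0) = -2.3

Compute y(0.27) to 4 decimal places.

-3.0355

Heun: k1 = f(x_n, y_n); k2 = f(x_n + h, y_n + h·k1); y_{n+1} = y_n + (h/2)·(k1 + k2).
x=0.000000, y=-2.300000:
  k1 = f(0.000000, -2.300000) = -2.369000
  k2 = f(0.270000, -2.939630) = -3.079119
  y ← -2.300000 + (0.27/2)·(-2.369000 + (-3.079119)) = -3.035496
y(0.27) ≈ -3.0355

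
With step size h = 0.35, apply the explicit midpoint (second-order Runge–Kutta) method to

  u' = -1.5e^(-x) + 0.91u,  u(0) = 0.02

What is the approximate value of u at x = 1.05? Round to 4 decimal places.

-1.6979

Midpoint: k1 = f(x_n, u_n); k2 = f(x_n + h/2, u_n + (h/2)·k1); u_{n+1} = u_n + h·k2.
x=0.000000, u=0.020000:
  k1 = f(0.000000, 0.020000) = -1.481800
  k2 = f(0.175000, -0.239315) = -1.476962
  u ← 0.020000 + 0.35·(-1.476962) = -0.496937
x=0.350000, u=-0.496937:
  k1 = f(0.350000, -0.496937) = -1.509245
  k2 = f(0.525000, -0.761055) = -1.579893
  u ← -0.496937 + 0.35·(-1.579893) = -1.049899
x=0.700000, u=-1.049899:
  k1 = f(0.700000, -1.049899) = -1.700286
  k2 = f(0.875000, -1.347449) = -1.851472
  u ← -1.049899 + 0.35·(-1.851472) = -1.697914
u(1.05) ≈ -1.6979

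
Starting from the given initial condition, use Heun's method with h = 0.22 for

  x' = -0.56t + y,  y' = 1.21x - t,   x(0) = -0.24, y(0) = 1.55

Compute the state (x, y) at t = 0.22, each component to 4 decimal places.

Heun on (x,y): k1 = f(t_n, state_n); k2 = f(t_n + h, state_n + h·k1); state_{n+1} = state_n + (h/2)·(k1 + k2).
0.000000: (-0.240000, 1.550000)
  k1 = (1.550000, -0.290400)
  predictor → (0.101000, 1.486112)
  k2 = (1.362912, -0.097790)
  → (0.080420, 1.507299)
(x(0.22), y(0.22)) ≈ (0.0804, 1.5073)

0.0804, 1.5073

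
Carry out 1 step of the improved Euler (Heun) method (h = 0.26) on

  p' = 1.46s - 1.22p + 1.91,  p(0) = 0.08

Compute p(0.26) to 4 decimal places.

Heun: k1 = f(s_n, p_n); k2 = f(s_n + h, p_n + h·k1); p_{n+1} = p_n + (h/2)·(k1 + k2).
s=0.000000, p=0.080000:
  k1 = f(0.000000, 0.080000) = 1.812400
  k2 = f(0.260000, 0.551224) = 1.617107
  p ← 0.080000 + (0.26/2)·(1.812400 + 1.617107) = 0.525836
p(0.26) ≈ 0.5258

0.5258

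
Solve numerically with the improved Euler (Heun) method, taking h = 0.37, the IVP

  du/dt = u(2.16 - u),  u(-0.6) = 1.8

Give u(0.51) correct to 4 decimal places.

Heun: k1 = f(t_n, u_n); k2 = f(t_n + h, u_n + h·k1); u_{n+1} = u_n + (h/2)·(k1 + k2).
t=-0.600000, u=1.800000:
  k1 = f(-0.600000, 1.800000) = 0.648000
  k2 = f(-0.230000, 2.039760) = 0.245261
  u ← 1.800000 + (0.37/2)·(0.648000 + 0.245261) = 1.965253
t=-0.230000, u=1.965253:
  k1 = f(-0.230000, 1.965253) = 0.382727
  k2 = f(0.140000, 2.106862) = 0.111954
  u ← 1.965253 + (0.37/2)·(0.382727 + 0.111954) = 2.056769
t=0.140000, u=2.056769:
  k1 = f(0.140000, 2.056769) = 0.212322
  k2 = f(0.510000, 2.135328) = 0.052682
  u ← 2.056769 + (0.37/2)·(0.212322 + 0.052682) = 2.105795
u(0.51) ≈ 2.1058

2.1058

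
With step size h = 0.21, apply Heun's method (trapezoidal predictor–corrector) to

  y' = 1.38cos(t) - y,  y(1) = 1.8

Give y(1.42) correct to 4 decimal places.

Heun: k1 = f(t_n, y_n); k2 = f(t_n + h, y_n + h·k1); y_{n+1} = y_n + (h/2)·(k1 + k2).
t=1.000000, y=1.800000:
  k1 = f(1.000000, 1.800000) = -1.054383
  k2 = f(1.210000, 1.578580) = -1.091413
  y ← 1.800000 + (0.21/2)·(-1.054383 + (-1.091413)) = 1.574691
t=1.210000, y=1.574691:
  k1 = f(1.210000, 1.574691) = -1.087525
  k2 = f(1.420000, 1.346311) = -1.139000
  y ← 1.574691 + (0.21/2)·(-1.087525 + (-1.139000)) = 1.340906
y(1.42) ≈ 1.3409

1.3409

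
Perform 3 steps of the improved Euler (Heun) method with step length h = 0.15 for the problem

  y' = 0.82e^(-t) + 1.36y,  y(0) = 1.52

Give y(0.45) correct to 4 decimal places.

Heun: k1 = f(t_n, y_n); k2 = f(t_n + h, y_n + h·k1); y_{n+1} = y_n + (h/2)·(k1 + k2).
t=0.000000, y=1.520000:
  k1 = f(0.000000, 1.520000) = 2.887200
  k2 = f(0.150000, 1.953080) = 3.361969
  y ← 1.520000 + (0.15/2)·(2.887200 + 3.361969) = 1.988688
t=0.150000, y=1.988688:
  k1 = f(0.150000, 1.988688) = 3.410396
  k2 = f(0.300000, 2.500247) = 4.007807
  y ← 1.988688 + (0.15/2)·(3.410396 + 4.007807) = 2.545053
t=0.300000, y=2.545053:
  k1 = f(0.300000, 2.545053) = 4.068743
  k2 = f(0.450000, 3.155364) = 4.814151
  y ← 2.545053 + (0.15/2)·(4.068743 + 4.814151) = 3.211270
y(0.45) ≈ 3.2113

3.2113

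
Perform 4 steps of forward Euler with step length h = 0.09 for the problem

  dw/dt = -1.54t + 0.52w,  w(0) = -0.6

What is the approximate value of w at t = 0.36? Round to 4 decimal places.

-0.7977

Euler: w_{n+1} = w_n + h·f(t_n, w_n).
t=0.000000, w=-0.600000: f=-0.312000 → w ← -0.600000 + 0.09·(-0.312000) = -0.628080
t=0.090000, w=-0.628080: f=-0.465202 → w ← -0.628080 + 0.09·(-0.465202) = -0.669948
t=0.180000, w=-0.669948: f=-0.625573 → w ← -0.669948 + 0.09·(-0.625573) = -0.726250
t=0.270000, w=-0.726250: f=-0.793450 → w ← -0.726250 + 0.09·(-0.793450) = -0.797660
w(0.36) ≈ -0.7977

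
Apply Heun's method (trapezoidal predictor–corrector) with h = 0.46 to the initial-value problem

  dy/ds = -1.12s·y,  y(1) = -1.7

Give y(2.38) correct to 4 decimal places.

-0.2381

Heun: k1 = f(s_n, y_n); k2 = f(s_n + h, y_n + h·k1); y_{n+1} = y_n + (h/2)·(k1 + k2).
s=1.000000, y=-1.700000:
  k1 = f(1.000000, -1.700000) = 1.904000
  k2 = f(1.460000, -0.824160) = 1.347666
  y ← -1.700000 + (0.46/2)·(1.904000 + 1.347666) = -0.952117
s=1.460000, y=-0.952117:
  k1 = f(1.460000, -0.952117) = 1.556901
  k2 = f(1.920000, -0.235942) = 0.507370
  y ← -0.952117 + (0.46/2)·(1.556901 + 0.507370) = -0.477334
s=1.920000, y=-0.477334:
  k1 = f(1.920000, -0.477334) = 1.026460
  k2 = f(2.380000, -0.005163) = 0.013762
  y ← -0.477334 + (0.46/2)·(1.026460 + 0.013762) = -0.238083
y(2.38) ≈ -0.2381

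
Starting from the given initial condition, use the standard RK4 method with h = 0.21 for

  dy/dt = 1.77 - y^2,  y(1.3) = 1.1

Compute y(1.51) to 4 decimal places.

RK4: k1 = f(t_n, y_n); k2 = f(t_n + h/2, y_n + (h/2)·k1); k3 = f(t_n + h/2, y_n + (h/2)·k2); k4 = f(t_n + h, y_n + h·k3); y_{n+1} = y_n + (h/6)·(k1 + 2k2 + 2k3 + k4).
t=1.300000, y=1.100000:
  k1 = f(1.300000, 1.100000) = 0.560000
  k2 = f(1.405000, 1.158800) = 0.427183
  k3 = f(1.405000, 1.144854) = 0.459309
  k4 = f(1.510000, 1.196455) = 0.338496
  y ← 1.100000 + (0.21/6)·(k1 + 2k2 + 2k3 + k4) = 1.193502
y(1.51) ≈ 1.1935

1.1935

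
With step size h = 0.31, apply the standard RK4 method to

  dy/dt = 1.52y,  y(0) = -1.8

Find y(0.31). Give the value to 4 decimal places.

RK4: k1 = f(t_n, y_n); k2 = f(t_n + h/2, y_n + (h/2)·k1); k3 = f(t_n + h/2, y_n + (h/2)·k2); k4 = f(t_n + h, y_n + h·k3); y_{n+1} = y_n + (h/6)·(k1 + 2k2 + 2k3 + k4).
t=0.000000, y=-1.800000:
  k1 = f(0.000000, -1.800000) = -2.736000
  k2 = f(0.155000, -2.224080) = -3.380602
  k3 = f(0.155000, -2.323993) = -3.532470
  k4 = f(0.310000, -2.895066) = -4.400500
  y ← -1.800000 + (0.31/6)·(k1 + 2k2 + 2k3 + k4) = -2.883070
y(0.31) ≈ -2.8831

-2.8831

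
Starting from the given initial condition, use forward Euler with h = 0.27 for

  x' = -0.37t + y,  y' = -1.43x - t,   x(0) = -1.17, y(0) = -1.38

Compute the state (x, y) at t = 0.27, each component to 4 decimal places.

-1.5426, -0.9283

Euler on (x,y): x_{n+1} = x_n + h·x', y_{n+1} = y_n + h·y'.
0.000000: (-1.170000, -1.380000); f=(-1.380000, 1.673100) → (-1.542600, -0.928263)
(x(0.27), y(0.27)) ≈ (-1.5426, -0.9283)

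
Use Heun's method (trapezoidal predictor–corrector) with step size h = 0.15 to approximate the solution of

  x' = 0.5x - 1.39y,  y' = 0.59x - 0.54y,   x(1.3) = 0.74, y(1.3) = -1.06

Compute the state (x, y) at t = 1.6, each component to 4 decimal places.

1.2681, -0.7349

Heun on (x,y): k1 = f(t_n, state_n); k2 = f(t_n + h, state_n + h·k1); state_{n+1} = state_n + (h/2)·(k1 + k2).
1.300000: (0.740000, -1.060000)
  k1 = (1.843400, 1.009000)
  predictor → (1.016510, -0.908650)
  k2 = (1.771279, 1.090412)
  → (1.011101, -0.902544)
1.450000: (1.011101, -0.902544)
  k1 = (1.760087, 1.083923)
  predictor → (1.275114, -0.739956)
  k2 = (1.666095, 1.151893)
  → (1.268065, -0.734858)
(x(1.6), y(1.6)) ≈ (1.2681, -0.7349)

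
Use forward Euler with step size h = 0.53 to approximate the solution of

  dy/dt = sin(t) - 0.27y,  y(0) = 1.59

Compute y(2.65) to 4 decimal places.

2.1488

Euler: y_{n+1} = y_n + h·f(t_n, y_n).
t=0.000000, y=1.590000: f=-0.429300 → y ← 1.590000 + 0.53·(-0.429300) = 1.362471
t=0.530000, y=1.362471: f=0.137666 → y ← 1.362471 + 0.53·0.137666 = 1.435434
t=1.060000, y=1.435434: f=0.484788 → y ← 1.435434 + 0.53·0.484788 = 1.692372
t=1.590000, y=1.692372: f=0.542875 → y ← 1.692372 + 0.53·0.542875 = 1.980096
t=2.120000, y=1.980096: f=0.318315 → y ← 1.980096 + 0.53·0.318315 = 2.148802
y(2.65) ≈ 2.1488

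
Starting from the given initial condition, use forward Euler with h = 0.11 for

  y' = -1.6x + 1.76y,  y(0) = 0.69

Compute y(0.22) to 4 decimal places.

0.9637

Euler: y_{n+1} = y_n + h·f(x_n, y_n).
x=0.000000, y=0.690000: f=1.214400 → y ← 0.690000 + 0.11·1.214400 = 0.823584
x=0.110000, y=0.823584: f=1.273508 → y ← 0.823584 + 0.11·1.273508 = 0.963670
y(0.22) ≈ 0.9637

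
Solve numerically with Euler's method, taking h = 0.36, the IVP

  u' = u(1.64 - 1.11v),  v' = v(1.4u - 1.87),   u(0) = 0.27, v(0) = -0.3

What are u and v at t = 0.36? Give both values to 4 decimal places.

Euler on (u,v): u_{n+1} = u_n + h·u', v_{n+1} = v_n + h·v'.
0.000000: (0.270000, -0.300000); f=(0.532710, 0.447600) → (0.461776, -0.138864)
(u(0.36), v(0.36)) ≈ (0.4618, -0.1389)

0.4618, -0.1389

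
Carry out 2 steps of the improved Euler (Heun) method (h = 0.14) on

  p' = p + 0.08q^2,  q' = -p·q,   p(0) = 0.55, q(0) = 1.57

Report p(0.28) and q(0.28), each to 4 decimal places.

Heun on (p,q): k1 = f(t_n, state_n); k2 = f(t_n + h, state_n + h·k1); state_{n+1} = state_n + (h/2)·(k1 + k2).
0.000000: (0.550000, 1.570000)
  k1 = (0.747192, -0.863500)
  predictor → (0.654607, 1.449110)
  k2 = (0.822600, -0.948597)
  → (0.659885, 1.443153)
0.140000: (0.659885, 1.443153)
  k1 = (0.826501, -0.952316)
  predictor → (0.775596, 1.309829)
  k2 = (0.912848, -1.015898)
  → (0.781640, 1.305378)
(p(0.28), q(0.28)) ≈ (0.7816, 1.3054)

0.7816, 1.3054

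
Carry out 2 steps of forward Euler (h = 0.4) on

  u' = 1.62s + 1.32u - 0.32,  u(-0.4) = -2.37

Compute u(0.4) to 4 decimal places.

Euler: u_{n+1} = u_n + h·f(s_n, u_n).
s=-0.400000, u=-2.370000: f=-4.096400 → u ← -2.370000 + 0.4·(-4.096400) = -4.008560
s=0.000000, u=-4.008560: f=-5.611299 → u ← -4.008560 + 0.4·(-5.611299) = -6.253080
u(0.4) ≈ -6.2531

-6.2531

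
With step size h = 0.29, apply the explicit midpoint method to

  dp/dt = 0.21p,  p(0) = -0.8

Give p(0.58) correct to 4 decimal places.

-0.9036

Midpoint: k1 = f(t_n, p_n); k2 = f(t_n + h/2, p_n + (h/2)·k1); p_{n+1} = p_n + h·k2.
t=0.000000, p=-0.800000:
  k1 = f(0.000000, -0.800000) = -0.168000
  k2 = f(0.145000, -0.824360) = -0.173116
  p ← -0.800000 + 0.29·(-0.173116) = -0.850204
t=0.290000, p=-0.850204:
  k1 = f(0.290000, -0.850204) = -0.178543
  k2 = f(0.435000, -0.876092) = -0.183979
  p ← -0.850204 + 0.29·(-0.183979) = -0.903558
p(0.58) ≈ -0.9036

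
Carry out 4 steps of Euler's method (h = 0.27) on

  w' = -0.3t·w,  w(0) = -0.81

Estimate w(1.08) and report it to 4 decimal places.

Euler: w_{n+1} = w_n + h·f(t_n, w_n).
t=0.000000, w=-0.810000: f=0.000000 → w ← -0.810000 + 0.27·0.000000 = -0.810000
t=0.270000, w=-0.810000: f=0.065610 → w ← -0.810000 + 0.27·0.065610 = -0.792285
t=0.540000, w=-0.792285: f=0.128350 → w ← -0.792285 + 0.27·0.128350 = -0.757631
t=0.810000, w=-0.757631: f=0.184104 → w ← -0.757631 + 0.27·0.184104 = -0.707923
w(1.08) ≈ -0.7079

-0.7079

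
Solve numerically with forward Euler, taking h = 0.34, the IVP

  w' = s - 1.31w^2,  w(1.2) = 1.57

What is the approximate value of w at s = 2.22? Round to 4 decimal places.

Euler: w_{n+1} = w_n + h·f(s_n, w_n).
s=1.200000, w=1.570000: f=-2.029019 → w ← 1.570000 + 0.34·(-2.029019) = 0.880134
s=1.540000, w=0.880134: f=0.525228 → w ← 0.880134 + 0.34·0.525228 = 1.058711
s=1.880000, w=1.058711: f=0.411661 → w ← 1.058711 + 0.34·0.411661 = 1.198676
w(2.22) ≈ 1.1987

1.1987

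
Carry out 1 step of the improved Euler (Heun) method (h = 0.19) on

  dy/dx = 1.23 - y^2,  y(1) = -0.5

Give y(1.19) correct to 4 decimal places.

Heun: k1 = f(x_n, y_n); k2 = f(x_n + h, y_n + h·k1); y_{n+1} = y_n + (h/2)·(k1 + k2).
x=1.000000, y=-0.500000:
  k1 = f(1.000000, -0.500000) = 0.980000
  k2 = f(1.190000, -0.313800) = 1.131530
  y ← -0.500000 + (0.19/2)·(0.980000 + 1.131530) = -0.299405
y(1.19) ≈ -0.2994

-0.2994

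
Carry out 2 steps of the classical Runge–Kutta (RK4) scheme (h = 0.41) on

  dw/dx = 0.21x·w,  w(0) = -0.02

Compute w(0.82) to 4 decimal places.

RK4: k1 = f(x_n, w_n); k2 = f(x_n + h/2, w_n + (h/2)·k1); k3 = f(x_n + h/2, w_n + (h/2)·k2); k4 = f(x_n + h, w_n + h·k3); w_{n+1} = w_n + (h/6)·(k1 + 2k2 + 2k3 + k4).
x=0.000000, w=-0.020000:
  k1 = f(0.000000, -0.020000) = 0.000000
  k2 = f(0.205000, -0.020000) = -0.000861
  k3 = f(0.205000, -0.020177) = -0.000869
  k4 = f(0.410000, -0.020356) = -0.001753
  w ← -0.020000 + (0.41/6)·(k1 + 2k2 + 2k3 + k4) = -0.020356
x=0.410000, w=-0.020356:
  k1 = f(0.410000, -0.020356) = -0.001753
  k2 = f(0.615000, -0.020715) = -0.002675
  k3 = f(0.615000, -0.020905) = -0.002700
  k4 = f(0.820000, -0.021463) = -0.003696
  w ← -0.020356 + (0.41/6)·(k1 + 2k2 + 2k3 + k4) = -0.021463
w(0.82) ≈ -0.0215

-0.0215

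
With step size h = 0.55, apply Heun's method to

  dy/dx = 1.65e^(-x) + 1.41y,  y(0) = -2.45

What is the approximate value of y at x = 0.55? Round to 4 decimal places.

Heun: k1 = f(x_n, y_n); k2 = f(x_n + h, y_n + h·k1); y_{n+1} = y_n + (h/2)·(k1 + k2).
x=0.000000, y=-2.450000:
  k1 = f(0.000000, -2.450000) = -1.804500
  k2 = f(0.550000, -3.442475) = -3.901923
  y ← -2.450000 + (0.55/2)·(-1.804500 + (-3.901923)) = -4.019266
y(0.55) ≈ -4.0193

-4.0193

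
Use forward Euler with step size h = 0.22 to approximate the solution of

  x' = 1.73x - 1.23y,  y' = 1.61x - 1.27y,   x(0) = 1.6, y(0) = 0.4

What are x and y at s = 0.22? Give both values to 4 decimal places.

Euler on (x,y): x_{n+1} = x_n + h·x', y_{n+1} = y_n + h·y'.
0.000000: (1.600000, 0.400000); f=(2.276000, 2.068000) → (2.100720, 0.854960)
(x(0.22), y(0.22)) ≈ (2.1007, 0.8550)

2.1007, 0.8550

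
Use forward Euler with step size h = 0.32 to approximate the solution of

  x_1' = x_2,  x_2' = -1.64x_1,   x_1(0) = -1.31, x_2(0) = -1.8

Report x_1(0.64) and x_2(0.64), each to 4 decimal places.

-2.2420, -0.1227

Euler on (x_1,x_2): x_1_{n+1} = x_1_n + h·x_1', x_2_{n+1} = x_2_n + h·x_2'.
0.000000: (-1.310000, -1.800000); f=(-1.800000, 2.148400) → (-1.886000, -1.112512)
0.320000: (-1.886000, -1.112512); f=(-1.112512, 3.093040) → (-2.242004, -0.122739)
(x_1(0.64), x_2(0.64)) ≈ (-2.2420, -0.1227)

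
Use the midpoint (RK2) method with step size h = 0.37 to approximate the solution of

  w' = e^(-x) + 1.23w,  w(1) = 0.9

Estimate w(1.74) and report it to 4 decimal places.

Midpoint: k1 = f(x_n, w_n); k2 = f(x_n + h/2, w_n + (h/2)·k1); w_{n+1} = w_n + h·k2.
x=1.000000, w=0.900000:
  k1 = f(1.000000, 0.900000) = 1.474879
  k2 = f(1.185000, 1.172853) = 1.748355
  w ← 0.900000 + 0.37·1.748355 = 1.546891
x=1.370000, w=1.546891:
  k1 = f(1.370000, 1.546891) = 2.156783
  k2 = f(1.555000, 1.945896) = 2.604642
  w ← 1.546891 + 0.37·2.604642 = 2.510609
w(1.74) ≈ 2.5106

2.5106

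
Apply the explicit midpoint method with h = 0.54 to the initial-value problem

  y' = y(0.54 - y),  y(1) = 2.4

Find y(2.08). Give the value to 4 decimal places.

1.5398

Midpoint: k1 = f(s_n, y_n); k2 = f(s_n + h/2, y_n + (h/2)·k1); y_{n+1} = y_n + h·k2.
s=1.000000, y=2.400000:
  k1 = f(1.000000, 2.400000) = -4.464000
  k2 = f(1.270000, 1.194720) = -0.782207
  y ← 2.400000 + 0.54·(-0.782207) = 1.977608
s=1.540000, y=1.977608:
  k1 = f(1.540000, 1.977608) = -2.843026
  k2 = f(1.810000, 1.209991) = -0.810684
  y ← 1.977608 + 0.54·(-0.810684) = 1.539839
y(2.08) ≈ 1.5398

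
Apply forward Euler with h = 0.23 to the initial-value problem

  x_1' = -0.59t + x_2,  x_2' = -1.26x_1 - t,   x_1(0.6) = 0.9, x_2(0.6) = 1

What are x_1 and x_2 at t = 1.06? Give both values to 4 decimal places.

1.0742, 0.1064

Euler on (x_1,x_2): x_1_{n+1} = x_1_n + h·x_1', x_2_{n+1} = x_2_n + h·x_2'.
0.600000: (0.900000, 1.000000); f=(0.646000, -1.734000) → (1.048580, 0.601180)
0.830000: (1.048580, 0.601180); f=(0.111480, -2.151211) → (1.074220, 0.106402)
(x_1(1.06), x_2(1.06)) ≈ (1.0742, 0.1064)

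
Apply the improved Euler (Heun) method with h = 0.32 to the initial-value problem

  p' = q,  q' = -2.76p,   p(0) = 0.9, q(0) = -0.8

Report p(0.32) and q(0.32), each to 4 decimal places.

0.5168, -1.4818

Heun on (p,q): k1 = f(t_n, state_n); k2 = f(t_n + h, state_n + h·k1); state_{n+1} = state_n + (h/2)·(k1 + k2).
0.000000: (0.900000, -0.800000)
  k1 = (-0.800000, -2.484000)
  predictor → (0.644000, -1.594880)
  k2 = (-1.594880, -1.777440)
  → (0.516819, -1.481830)
(p(0.32), q(0.32)) ≈ (0.5168, -1.4818)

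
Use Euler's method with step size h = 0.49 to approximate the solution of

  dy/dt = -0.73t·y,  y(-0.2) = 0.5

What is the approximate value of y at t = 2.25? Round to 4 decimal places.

Euler: y_{n+1} = y_n + h·f(t_n, y_n).
t=-0.200000, y=0.500000: f=0.073000 → y ← 0.500000 + 0.49·0.073000 = 0.535770
t=0.290000, y=0.535770: f=-0.113423 → y ← 0.535770 + 0.49·(-0.113423) = 0.480193
t=0.780000, y=0.480193: f=-0.273422 → y ← 0.480193 + 0.49·(-0.273422) = 0.346216
t=1.270000, y=0.346216: f=-0.320977 → y ← 0.346216 + 0.49·(-0.320977) = 0.188937
t=1.760000, y=0.188937: f=-0.242747 → y ← 0.188937 + 0.49·(-0.242747) = 0.069992
y(2.25) ≈ 0.0700

0.0700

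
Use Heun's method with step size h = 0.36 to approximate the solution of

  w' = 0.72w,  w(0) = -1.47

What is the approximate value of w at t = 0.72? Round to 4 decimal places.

-2.4568

Heun: k1 = f(t_n, w_n); k2 = f(t_n + h, w_n + h·k1); w_{n+1} = w_n + (h/2)·(k1 + k2).
t=0.000000, w=-1.470000:
  k1 = f(0.000000, -1.470000) = -1.058400
  k2 = f(0.360000, -1.851024) = -1.332737
  w ← -1.470000 + (0.36/2)·(-1.058400 + (-1.332737)) = -1.900405
t=0.360000, w=-1.900405:
  k1 = f(0.360000, -1.900405) = -1.368291
  k2 = f(0.720000, -2.392990) = -1.722953
  w ← -1.900405 + (0.36/2)·(-1.368291 + (-1.722953)) = -2.456829
w(0.72) ≈ -2.4568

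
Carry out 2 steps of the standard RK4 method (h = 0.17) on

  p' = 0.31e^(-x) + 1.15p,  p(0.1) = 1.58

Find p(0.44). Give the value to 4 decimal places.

2.4360

RK4: k1 = f(x_n, p_n); k2 = f(x_n + h/2, p_n + (h/2)·k1); k3 = f(x_n + h/2, p_n + (h/2)·k2); k4 = f(x_n + h, p_n + h·k3); p_{n+1} = p_n + (h/6)·(k1 + 2k2 + 2k3 + k4).
x=0.100000, p=1.580000:
  k1 = f(0.100000, 1.580000) = 2.097500
  k2 = f(0.185000, 1.758287) = 2.279673
  k3 = f(0.185000, 1.773772) = 2.297480
  k4 = f(0.270000, 1.970572) = 2.502805
  p ← 1.580000 + (0.17/6)·(k1 + 2k2 + 2k3 + k4) = 1.969714
x=0.270000, p=1.969714:
  k1 = f(0.270000, 1.969714) = 2.501819
  k2 = f(0.355000, 2.182369) = 2.727088
  k3 = f(0.355000, 2.201516) = 2.749108
  k4 = f(0.440000, 2.437062) = 3.002273
  p ← 1.969714 + (0.17/6)·(k1 + 2k2 + 2k3 + k4) = 2.435981
p(0.44) ≈ 2.4360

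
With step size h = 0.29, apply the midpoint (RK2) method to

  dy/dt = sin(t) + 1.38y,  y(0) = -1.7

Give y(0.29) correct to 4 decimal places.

Midpoint: k1 = f(t_n, y_n); k2 = f(t_n + h/2, y_n + (h/2)·k1); y_{n+1} = y_n + h·k2.
t=0.000000, y=-1.700000:
  k1 = f(0.000000, -1.700000) = -2.346000
  k2 = f(0.145000, -2.040170) = -2.670942
  y ← -1.700000 + 0.29·(-2.670942) = -2.474573
y(0.29) ≈ -2.4746

-2.4746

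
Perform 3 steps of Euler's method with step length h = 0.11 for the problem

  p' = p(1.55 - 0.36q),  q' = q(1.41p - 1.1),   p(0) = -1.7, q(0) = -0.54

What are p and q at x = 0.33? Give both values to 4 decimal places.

-2.8251, -0.0951

Euler on (p,q): p_{n+1} = p_n + h·p', q_{n+1} = q_n + h·q'.
0.000000: (-1.700000, -0.540000); f=(-2.965480, 1.888380) → (-2.026203, -0.332278)
0.110000: (-2.026203, -0.332278); f=(-3.382989, 1.314807) → (-2.398332, -0.187649)
0.220000: (-2.398332, -0.187649); f=(-3.879430, 0.840979) → (-2.825069, -0.095142)
(p(0.33), q(0.33)) ≈ (-2.8251, -0.0951)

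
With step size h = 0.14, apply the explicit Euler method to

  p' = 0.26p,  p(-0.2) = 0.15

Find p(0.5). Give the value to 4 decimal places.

0.1794

Euler: p_{n+1} = p_n + h·f(t_n, p_n).
t=-0.200000, p=0.150000: f=0.039000 → p ← 0.150000 + 0.14·0.039000 = 0.155460
t=-0.060000, p=0.155460: f=0.040420 → p ← 0.155460 + 0.14·0.040420 = 0.161119
t=0.080000, p=0.161119: f=0.041891 → p ← 0.161119 + 0.14·0.041891 = 0.166983
t=0.220000, p=0.166983: f=0.043416 → p ← 0.166983 + 0.14·0.043416 = 0.173062
t=0.360000, p=0.173062: f=0.044996 → p ← 0.173062 + 0.14·0.044996 = 0.179361
p(0.5) ≈ 0.1794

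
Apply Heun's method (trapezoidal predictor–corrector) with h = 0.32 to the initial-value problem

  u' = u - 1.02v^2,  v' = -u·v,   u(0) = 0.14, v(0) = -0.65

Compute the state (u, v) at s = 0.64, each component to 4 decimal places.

-0.0969, -0.6349

Heun on (u,v): k1 = f(s_n, state_n); k2 = f(s_n + h, state_n + h·k1); state_{n+1} = state_n + (h/2)·(k1 + k2).
0.000000: (0.140000, -0.650000)
  k1 = (-0.290950, 0.091000)
  predictor → (0.046896, -0.620880)
  k2 = (-0.346306, 0.029117)
  → (0.038039, -0.630781)
0.320000: (0.038039, -0.630781)
  k1 = (-0.367804, 0.023994)
  predictor → (-0.079658, -0.623103)
  k2 = (-0.475681, -0.049635)
  → (-0.096918, -0.634884)
(u(0.64), v(0.64)) ≈ (-0.0969, -0.6349)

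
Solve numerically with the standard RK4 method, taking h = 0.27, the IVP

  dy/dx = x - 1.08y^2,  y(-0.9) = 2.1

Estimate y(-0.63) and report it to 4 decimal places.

1.1626

RK4: k1 = f(x_n, y_n); k2 = f(x_n + h/2, y_n + (h/2)·k1); k3 = f(x_n + h/2, y_n + (h/2)·k2); k4 = f(x_n + h, y_n + h·k3); y_{n+1} = y_n + (h/6)·(k1 + 2k2 + 2k3 + k4).
x=-0.900000, y=2.100000:
  k1 = f(-0.900000, 2.100000) = -5.662800
  k2 = f(-0.765000, 1.335522) = -2.691309
  k3 = f(-0.765000, 1.736673) = -4.022317
  k4 = f(-0.630000, 1.013974) = -1.740396
  y ← 2.100000 + (0.27/6)·(k1 + 2k2 + 2k3 + k4) = 1.162630
y(-0.63) ≈ 1.1626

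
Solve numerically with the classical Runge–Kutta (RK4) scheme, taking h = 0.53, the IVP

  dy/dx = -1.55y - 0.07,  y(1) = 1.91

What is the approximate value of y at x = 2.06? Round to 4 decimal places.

0.3377

RK4: k1 = f(x_n, y_n); k2 = f(x_n + h/2, y_n + (h/2)·k1); k3 = f(x_n + h/2, y_n + (h/2)·k2); k4 = f(x_n + h, y_n + h·k3); y_{n+1} = y_n + (h/6)·(k1 + 2k2 + 2k3 + k4).
x=1.000000, y=1.910000:
  k1 = f(1.000000, 1.910000) = -3.030500
  k2 = f(1.265000, 1.106917) = -1.785722
  k3 = f(1.265000, 1.436784) = -2.297015
  k4 = f(1.530000, 0.692582) = -1.143502
  y ← 1.910000 + (0.53/6)·(k1 + 2k2 + 2k3 + k4) = 0.820013
x=1.530000, y=0.820013:
  k1 = f(1.530000, 0.820013) = -1.341020
  k2 = f(1.795000, 0.464643) = -0.790196
  k3 = f(1.795000, 0.610611) = -1.016447
  k4 = f(2.060000, 0.281296) = -0.506009
  y ← 0.820013 + (0.53/6)·(k1 + 2k2 + 2k3 + k4) = 0.337685
y(2.06) ≈ 0.3377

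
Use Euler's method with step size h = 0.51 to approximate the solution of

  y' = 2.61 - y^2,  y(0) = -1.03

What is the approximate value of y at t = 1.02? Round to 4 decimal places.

Euler: y_{n+1} = y_n + h·f(t_n, y_n).
t=0.000000, y=-1.030000: f=1.549100 → y ← -1.030000 + 0.51·1.549100 = -0.239959
t=0.510000, y=-0.239959: f=2.552420 → y ← -0.239959 + 0.51·2.552420 = 1.061775
y(1.02) ≈ 1.0618

1.0618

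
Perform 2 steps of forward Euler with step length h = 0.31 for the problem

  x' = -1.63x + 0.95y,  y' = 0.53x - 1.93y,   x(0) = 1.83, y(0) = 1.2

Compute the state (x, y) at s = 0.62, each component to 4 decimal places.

Euler on (x,y): x_{n+1} = x_n + h·x', y_{n+1} = y_n + h·y'.
0.000000: (1.830000, 1.200000); f=(-1.842900, -1.346100) → (1.258701, 0.782709)
0.310000: (1.258701, 0.782709); f=(-1.308109, -0.843517) → (0.853187, 0.521219)
(x(0.62), y(0.62)) ≈ (0.8532, 0.5212)

0.8532, 0.5212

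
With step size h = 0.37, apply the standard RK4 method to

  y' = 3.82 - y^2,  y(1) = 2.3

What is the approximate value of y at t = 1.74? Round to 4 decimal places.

RK4: k1 = f(t_n, y_n); k2 = f(t_n + h/2, y_n + (h/2)·k1); k3 = f(t_n + h/2, y_n + (h/2)·k2); k4 = f(t_n + h, y_n + h·k3); y_{n+1} = y_n + (h/6)·(k1 + 2k2 + 2k3 + k4).
t=1.000000, y=2.300000:
  k1 = f(1.000000, 2.300000) = -1.470000
  k2 = f(1.185000, 2.028050) = -0.292987
  k3 = f(1.185000, 2.245797) = -1.223606
  k4 = f(1.370000, 1.847266) = 0.407609
  y ← 2.300000 + (0.37/6)·(k1 + 2k2 + 2k3 + k4) = 2.047439
t=1.370000, y=2.047439:
  k1 = f(1.370000, 2.047439) = -0.372008
  k2 = f(1.555000, 1.978618) = -0.094929
  k3 = f(1.555000, 2.029878) = -0.300403
  k4 = f(1.740000, 1.936290) = 0.070780
  y ← 2.047439 + (0.37/6)·(k1 + 2k2 + 2k3 + k4) = 1.980106
y(1.74) ≈ 1.9801

1.9801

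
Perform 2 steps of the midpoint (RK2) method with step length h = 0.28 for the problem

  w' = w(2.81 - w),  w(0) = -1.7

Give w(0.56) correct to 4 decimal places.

Midpoint: k1 = f(t_n, w_n); k2 = f(t_n + h/2, w_n + (h/2)·k1); w_{n+1} = w_n + h·k2.
t=0.000000, w=-1.700000:
  k1 = f(0.000000, -1.700000) = -7.667000
  k2 = f(0.140000, -2.773380) = -15.484834
  w ← -1.700000 + 0.28·(-15.484834) = -6.035754
t=0.280000, w=-6.035754:
  k1 = f(0.280000, -6.035754) = -53.390790
  k2 = f(0.420000, -13.510464) = -220.497047
  w ← -6.035754 + 0.28·(-220.497047) = -67.774927
w(0.56) ≈ -67.7749

-67.7749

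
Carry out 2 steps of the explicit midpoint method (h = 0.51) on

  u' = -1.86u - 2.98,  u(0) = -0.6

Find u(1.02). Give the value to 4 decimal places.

Midpoint: k1 = f(s_n, u_n); k2 = f(s_n + h/2, u_n + (h/2)·k1); u_{n+1} = u_n + h·k2.
s=0.000000, u=-0.600000:
  k1 = f(0.000000, -0.600000) = -1.864000
  k2 = f(0.255000, -1.075320) = -0.979905
  u ← -0.600000 + 0.51·(-0.979905) = -1.099751
s=0.510000, u=-1.099751:
  k1 = f(0.510000, -1.099751) = -0.934462
  k2 = f(0.765000, -1.338039) = -0.491247
  u ← -1.099751 + 0.51·(-0.491247) = -1.350287
u(1.02) ≈ -1.3503

-1.3503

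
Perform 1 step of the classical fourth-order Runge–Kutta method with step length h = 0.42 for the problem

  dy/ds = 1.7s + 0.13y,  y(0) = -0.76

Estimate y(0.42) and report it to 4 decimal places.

-0.6499

RK4: k1 = f(s_n, y_n); k2 = f(s_n + h/2, y_n + (h/2)·k1); k3 = f(s_n + h/2, y_n + (h/2)·k2); k4 = f(s_n + h, y_n + h·k3); y_{n+1} = y_n + (h/6)·(k1 + 2k2 + 2k3 + k4).
s=0.000000, y=-0.760000:
  k1 = f(0.000000, -0.760000) = -0.098800
  k2 = f(0.210000, -0.780748) = 0.255503
  k3 = f(0.210000, -0.706344) = 0.265175
  k4 = f(0.420000, -0.648626) = 0.629679
  y ← -0.760000 + (0.42/6)·(k1 + 2k2 + 2k3 + k4) = -0.649944
y(0.42) ≈ -0.6499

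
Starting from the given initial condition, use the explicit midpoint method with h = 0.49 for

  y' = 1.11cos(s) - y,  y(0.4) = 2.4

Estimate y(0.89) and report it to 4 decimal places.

1.8240

Midpoint: k1 = f(s_n, y_n); k2 = f(s_n + h/2, y_n + (h/2)·k1); y_{n+1} = y_n + h·k2.
s=0.400000, y=2.400000:
  k1 = f(0.400000, 2.400000) = -1.377622
  k2 = f(0.645000, 2.062483) = -1.175482
  y ← 2.400000 + 0.49·(-1.175482) = 1.824014
y(0.89) ≈ 1.8240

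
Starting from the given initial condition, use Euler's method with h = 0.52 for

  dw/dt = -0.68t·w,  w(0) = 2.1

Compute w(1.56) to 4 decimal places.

1.0836

Euler: w_{n+1} = w_n + h·f(t_n, w_n).
t=0.000000, w=2.100000: f=0.000000 → w ← 2.100000 + 0.52·0.000000 = 2.100000
t=0.520000, w=2.100000: f=-0.742560 → w ← 2.100000 + 0.52·(-0.742560) = 1.713869
t=1.040000, w=1.713869: f=-1.212048 → w ← 1.713869 + 0.52·(-1.212048) = 1.083604
w(1.56) ≈ 1.0836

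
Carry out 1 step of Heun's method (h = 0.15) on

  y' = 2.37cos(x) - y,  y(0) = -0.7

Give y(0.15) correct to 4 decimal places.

Heun: k1 = f(x_n, y_n); k2 = f(x_n + h, y_n + h·k1); y_{n+1} = y_n + (h/2)·(k1 + k2).
x=0.000000, y=-0.700000:
  k1 = f(0.000000, -0.700000) = 3.070000
  k2 = f(0.150000, -0.239500) = 2.582887
  y ← -0.700000 + (0.15/2)·(3.070000 + 2.582887) = -0.276033
y(0.15) ≈ -0.2760

-0.2760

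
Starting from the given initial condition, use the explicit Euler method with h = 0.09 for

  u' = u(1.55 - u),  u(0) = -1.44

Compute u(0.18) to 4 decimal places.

Euler: u_{n+1} = u_n + h·f(x_n, u_n).
x=0.000000, u=-1.440000: f=-4.305600 → u ← -1.440000 + 0.09·(-4.305600) = -1.827504
x=0.090000, u=-1.827504: f=-6.172402 → u ← -1.827504 + 0.09·(-6.172402) = -2.383020
u(0.18) ≈ -2.3830

-2.3830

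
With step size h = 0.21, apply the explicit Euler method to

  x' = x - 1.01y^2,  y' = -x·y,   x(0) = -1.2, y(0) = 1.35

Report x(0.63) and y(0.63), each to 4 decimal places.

Euler on (x,y): x_{n+1} = x_n + h·x', y_{n+1} = y_n + h·y'.
0.000000: (-1.200000, 1.350000); f=(-3.040725, 1.620000) → (-1.838552, 1.690200)
0.210000: (-1.838552, 1.690200); f=(-4.723896, 3.107521) → (-2.830570, 2.342779)
0.420000: (-2.830570, 2.342779); f=(-8.374072, 6.631402) → (-4.589126, 3.735374)
(x(0.63), y(0.63)) ≈ (-4.5891, 3.7354)

-4.5891, 3.7354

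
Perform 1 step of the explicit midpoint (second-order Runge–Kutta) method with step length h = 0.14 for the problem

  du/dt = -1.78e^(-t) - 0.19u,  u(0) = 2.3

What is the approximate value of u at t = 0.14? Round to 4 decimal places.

Midpoint: k1 = f(t_n, u_n); k2 = f(t_n + h/2, u_n + (h/2)·k1); u_{n+1} = u_n + h·k2.
t=0.000000, u=2.300000:
  k1 = f(0.000000, 2.300000) = -2.217000
  k2 = f(0.070000, 2.144810) = -2.067175
  u ← 2.300000 + 0.14·(-2.067175) = 2.010596
u(0.14) ≈ 2.0106

2.0106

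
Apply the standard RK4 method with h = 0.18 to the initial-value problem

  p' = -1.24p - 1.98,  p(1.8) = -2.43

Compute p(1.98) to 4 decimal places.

-2.2633

RK4: k1 = f(x_n, p_n); k2 = f(x_n + h/2, p_n + (h/2)·k1); k3 = f(x_n + h/2, p_n + (h/2)·k2); k4 = f(x_n + h, p_n + h·k3); p_{n+1} = p_n + (h/6)·(k1 + 2k2 + 2k3 + k4).
x=1.800000, p=-2.430000:
  k1 = f(1.800000, -2.430000) = 1.033200
  k2 = f(1.890000, -2.337012) = 0.917895
  k3 = f(1.890000, -2.347389) = 0.930763
  k4 = f(1.980000, -2.262463) = 0.825454
  p ← -2.430000 + (0.18/6)·(k1 + 2k2 + 2k3 + k4) = -2.263321
p(1.98) ≈ -2.2633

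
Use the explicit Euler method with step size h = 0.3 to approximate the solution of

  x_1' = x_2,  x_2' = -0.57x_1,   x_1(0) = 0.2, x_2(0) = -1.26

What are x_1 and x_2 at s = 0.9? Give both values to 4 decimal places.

-0.9454, -1.1669

Euler on (x_1,x_2): x_1_{n+1} = x_1_n + h·x_1', x_2_{n+1} = x_2_n + h·x_2'.
0.000000: (0.200000, -1.260000); f=(-1.260000, -0.114000) → (-0.178000, -1.294200)
0.300000: (-0.178000, -1.294200); f=(-1.294200, 0.101460) → (-0.566260, -1.263762)
0.600000: (-0.566260, -1.263762); f=(-1.263762, 0.322768) → (-0.945389, -1.166932)
(x_1(0.9), x_2(0.9)) ≈ (-0.9454, -1.1669)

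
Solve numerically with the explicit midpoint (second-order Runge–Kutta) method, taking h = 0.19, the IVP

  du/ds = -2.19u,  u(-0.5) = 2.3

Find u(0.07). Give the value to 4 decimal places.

Midpoint: k1 = f(s_n, u_n); k2 = f(s_n + h/2, u_n + (h/2)·k1); u_{n+1} = u_n + h·k2.
s=-0.500000, u=2.300000:
  k1 = f(-0.500000, 2.300000) = -5.037000
  k2 = f(-0.405000, 1.821485) = -3.989052
  u ← 2.300000 + 0.19·(-3.989052) = 1.542080
s=-0.310000, u=1.542080:
  k1 = f(-0.310000, 1.542080) = -3.377155
  k2 = f(-0.215000, 1.221250) = -2.674538
  u ← 1.542080 + 0.19·(-2.674538) = 1.033918
s=-0.120000, u=1.033918:
  k1 = f(-0.120000, 1.033918) = -2.264280
  k2 = f(-0.025000, 0.818811) = -1.793197
  u ← 1.033918 + 0.19·(-1.793197) = 0.693210
u(0.07) ≈ 0.6932

0.6932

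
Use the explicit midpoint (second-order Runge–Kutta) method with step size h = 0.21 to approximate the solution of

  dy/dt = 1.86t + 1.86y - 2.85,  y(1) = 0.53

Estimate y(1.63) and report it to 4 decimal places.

1.0545

Midpoint: k1 = f(t_n, y_n); k2 = f(t_n + h/2, y_n + (h/2)·k1); y_{n+1} = y_n + h·k2.
t=1.000000, y=0.530000:
  k1 = f(1.000000, 0.530000) = -0.004200
  k2 = f(1.105000, 0.529559) = 0.190280
  y ← 0.530000 + 0.21·0.190280 = 0.569959
t=1.210000, y=0.569959:
  k1 = f(1.210000, 0.569959) = 0.460723
  k2 = f(1.315000, 0.618335) = 0.746003
  y ← 0.569959 + 0.21·0.746003 = 0.726619
t=1.420000, y=0.726619:
  k1 = f(1.420000, 0.726619) = 1.142712
  k2 = f(1.525000, 0.846604) = 1.561183
  y ← 0.726619 + 0.21·1.561183 = 1.054468
y(1.63) ≈ 1.0545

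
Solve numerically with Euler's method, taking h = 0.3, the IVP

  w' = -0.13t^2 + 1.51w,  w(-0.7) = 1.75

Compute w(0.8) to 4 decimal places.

Euler: w_{n+1} = w_n + h·f(t_n, w_n).
t=-0.700000, w=1.750000: f=2.578800 → w ← 1.750000 + 0.3·2.578800 = 2.523640
t=-0.400000, w=2.523640: f=3.789896 → w ← 2.523640 + 0.3·3.789896 = 3.660609
t=-0.100000, w=3.660609: f=5.526219 → w ← 3.660609 + 0.3·5.526219 = 5.318475
t=0.200000, w=5.318475: f=8.025697 → w ← 5.318475 + 0.3·8.025697 = 7.726184
t=0.500000, w=7.726184: f=11.634038 → w ← 7.726184 + 0.3·11.634038 = 11.216395
w(0.8) ≈ 11.2164

11.2164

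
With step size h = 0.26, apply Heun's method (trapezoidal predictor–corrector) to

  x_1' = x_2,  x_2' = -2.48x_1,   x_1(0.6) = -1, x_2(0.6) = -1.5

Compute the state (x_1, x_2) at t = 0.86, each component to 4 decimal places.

-1.3062, -0.7295

Heun on (x_1,x_2): k1 = f(t_n, state_n); k2 = f(t_n + h, state_n + h·k1); state_{n+1} = state_n + (h/2)·(k1 + k2).
0.600000: (-1.000000, -1.500000)
  k1 = (-1.500000, 2.480000)
  predictor → (-1.390000, -0.855200)
  k2 = (-0.855200, 3.447200)
  → (-1.306176, -0.729464)
(x_1(0.86), x_2(0.86)) ≈ (-1.3062, -0.7295)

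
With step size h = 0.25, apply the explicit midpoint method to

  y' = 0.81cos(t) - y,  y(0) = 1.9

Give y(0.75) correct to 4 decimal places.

Midpoint: k1 = f(t_n, y_n); k2 = f(t_n + h/2, y_n + (h/2)·k1); y_{n+1} = y_n + h·k2.
t=0.000000, y=1.900000:
  k1 = f(0.000000, 1.900000) = -1.090000
  k2 = f(0.125000, 1.763750) = -0.960070
  y ← 1.900000 + 0.25·(-0.960070) = 1.659983
t=0.250000, y=1.659983:
  k1 = f(0.250000, 1.659983) = -0.875163
  k2 = f(0.375000, 1.550587) = -0.796876
  y ← 1.659983 + 0.25·(-0.796876) = 1.460764
t=0.500000, y=1.460764:
  k1 = f(0.500000, 1.460764) = -0.749922
  k2 = f(0.625000, 1.367023) = -0.710143
  y ← 1.460764 + 0.25·(-0.710143) = 1.283228
y(0.75) ≈ 1.2832

1.2832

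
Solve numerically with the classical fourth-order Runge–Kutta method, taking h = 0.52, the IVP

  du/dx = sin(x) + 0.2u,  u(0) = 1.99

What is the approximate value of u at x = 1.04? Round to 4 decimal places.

RK4: k1 = f(x_n, u_n); k2 = f(x_n + h/2, u_n + (h/2)·k1); k3 = f(x_n + h/2, u_n + (h/2)·k2); k4 = f(x_n + h, u_n + h·k3); u_{n+1} = u_n + (h/6)·(k1 + 2k2 + 2k3 + k4).
x=0.000000, u=1.990000:
  k1 = f(0.000000, 1.990000) = 0.398000
  k2 = f(0.260000, 2.093480) = 0.675777
  k3 = f(0.260000, 2.165702) = 0.690221
  k4 = f(0.520000, 2.348915) = 0.966663
  u ← 1.990000 + (0.52/6)·(k1 + 2k2 + 2k3 + k4) = 2.345044
x=0.520000, u=2.345044:
  k1 = f(0.520000, 2.345044) = 0.965889
  k2 = f(0.780000, 2.596175) = 1.222514
  k3 = f(0.780000, 2.662897) = 1.235859
  k4 = f(1.040000, 2.987690) = 1.459942
  u ← 2.345044 + (0.52/6)·(k1 + 2k2 + 2k3 + k4) = 2.981400
u(1.04) ≈ 2.9814

2.9814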